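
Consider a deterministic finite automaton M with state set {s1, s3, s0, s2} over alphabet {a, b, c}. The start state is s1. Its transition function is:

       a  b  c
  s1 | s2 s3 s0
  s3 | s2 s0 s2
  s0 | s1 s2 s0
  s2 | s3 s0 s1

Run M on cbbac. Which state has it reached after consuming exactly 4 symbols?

start at s1
read 'c': s1 → s0
read 'b': s0 → s2
read 'b': s2 → s0
read 'a': s0 → s1
After 4 symbols: s1.

s1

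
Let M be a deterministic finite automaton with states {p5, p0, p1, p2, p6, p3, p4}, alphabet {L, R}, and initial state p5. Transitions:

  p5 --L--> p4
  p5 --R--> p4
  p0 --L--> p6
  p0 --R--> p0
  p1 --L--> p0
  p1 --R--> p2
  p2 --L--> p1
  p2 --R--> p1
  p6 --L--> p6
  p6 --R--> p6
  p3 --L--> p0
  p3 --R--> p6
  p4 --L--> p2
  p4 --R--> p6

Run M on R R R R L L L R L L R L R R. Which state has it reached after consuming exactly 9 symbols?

p6

Trace: p5 -R-> p4 -R-> p6 -R-> p6 -R-> p6 -L-> p6 -L-> p6 -L-> p6 -R-> p6 -L-> p6
After 9 symbols: p6.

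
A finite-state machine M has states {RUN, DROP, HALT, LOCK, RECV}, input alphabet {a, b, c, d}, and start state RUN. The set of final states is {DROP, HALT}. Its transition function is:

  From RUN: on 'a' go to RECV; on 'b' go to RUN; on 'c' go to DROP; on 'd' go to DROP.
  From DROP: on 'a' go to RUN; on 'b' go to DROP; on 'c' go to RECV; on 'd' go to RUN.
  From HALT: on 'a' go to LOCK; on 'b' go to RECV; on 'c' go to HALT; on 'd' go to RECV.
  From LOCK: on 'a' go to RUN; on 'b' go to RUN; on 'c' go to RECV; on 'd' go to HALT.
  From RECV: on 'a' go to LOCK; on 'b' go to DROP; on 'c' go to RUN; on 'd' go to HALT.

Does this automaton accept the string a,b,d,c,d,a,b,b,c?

RUN → RECV → DROP → RUN → DROP → RUN → RECV → DROP → DROP → RECV
End state RECV is not accepting.

No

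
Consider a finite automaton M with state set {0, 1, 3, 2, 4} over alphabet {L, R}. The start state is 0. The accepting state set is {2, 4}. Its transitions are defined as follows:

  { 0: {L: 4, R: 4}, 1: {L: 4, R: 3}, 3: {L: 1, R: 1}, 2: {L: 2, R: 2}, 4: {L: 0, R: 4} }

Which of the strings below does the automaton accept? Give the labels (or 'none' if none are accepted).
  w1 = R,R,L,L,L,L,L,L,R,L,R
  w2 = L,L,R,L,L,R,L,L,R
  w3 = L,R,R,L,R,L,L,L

w1:
  start at 0
  read 'R': 0 → 4
  read 'R': 4 → 4
  read 'L': 4 → 0
  read 'L': 0 → 4
  read 'L': 4 → 0
  read 'L': 0 → 4
  read 'L': 4 → 0
  read 'L': 0 → 4
  read 'R': 4 → 4
  read 'L': 4 → 0
  read 'R': 0 → 4
  end 4, accepted
w2:
  start at 0
  read 'L': 0 → 4
  read 'L': 4 → 0
  read 'R': 0 → 4
  read 'L': 4 → 0
  read 'L': 0 → 4
  read 'R': 4 → 4
  read 'L': 4 → 0
  read 'L': 0 → 4
  read 'R': 4 → 4
  end 4, accepted
w3:
  start at 0
  read 'L': 0 → 4
  read 'R': 4 → 4
  read 'R': 4 → 4
  read 'L': 4 → 0
  read 'R': 0 → 4
  read 'L': 4 → 0
  read 'L': 0 → 4
  read 'L': 4 → 0
  end 0, rejected

w1, w2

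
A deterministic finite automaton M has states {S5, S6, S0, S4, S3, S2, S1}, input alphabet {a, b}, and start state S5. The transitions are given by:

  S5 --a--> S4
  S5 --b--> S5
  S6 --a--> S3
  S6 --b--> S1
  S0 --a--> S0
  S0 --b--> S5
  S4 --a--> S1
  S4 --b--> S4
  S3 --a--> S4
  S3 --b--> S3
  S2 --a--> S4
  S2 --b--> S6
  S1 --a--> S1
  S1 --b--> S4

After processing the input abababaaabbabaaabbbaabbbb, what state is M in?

S4

Trace: S5 -a-> S4 -b-> S4 -a-> S1 -b-> S4 -a-> S1 -b-> S4 -a-> S1 -a-> S1 -a-> S1 -b-> S4 -b-> S4 -a-> S1 -b-> S4 -a-> S1 -a-> S1 -a-> S1 -b-> S4 -b-> S4 -b-> S4 -a-> S1 -a-> S1 -b-> S4 -b-> S4 -b-> S4 -b-> S4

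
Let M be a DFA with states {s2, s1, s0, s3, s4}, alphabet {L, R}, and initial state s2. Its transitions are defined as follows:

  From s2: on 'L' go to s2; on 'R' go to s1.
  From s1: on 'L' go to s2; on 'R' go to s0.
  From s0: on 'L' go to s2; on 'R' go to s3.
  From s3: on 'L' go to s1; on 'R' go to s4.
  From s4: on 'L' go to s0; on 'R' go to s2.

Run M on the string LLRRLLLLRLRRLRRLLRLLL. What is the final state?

s2

start at s2
read 'L': s2 → s2
read 'L': s2 → s2
read 'R': s2 → s1
read 'R': s1 → s0
read 'L': s0 → s2
read 'L': s2 → s2
read 'L': s2 → s2
read 'L': s2 → s2
read 'R': s2 → s1
read 'L': s1 → s2
read 'R': s2 → s1
read 'R': s1 → s0
read 'L': s0 → s2
read 'R': s2 → s1
read 'R': s1 → s0
read 'L': s0 → s2
read 'L': s2 → s2
read 'R': s2 → s1
read 'L': s1 → s2
read 'L': s2 → s2
read 'L': s2 → s2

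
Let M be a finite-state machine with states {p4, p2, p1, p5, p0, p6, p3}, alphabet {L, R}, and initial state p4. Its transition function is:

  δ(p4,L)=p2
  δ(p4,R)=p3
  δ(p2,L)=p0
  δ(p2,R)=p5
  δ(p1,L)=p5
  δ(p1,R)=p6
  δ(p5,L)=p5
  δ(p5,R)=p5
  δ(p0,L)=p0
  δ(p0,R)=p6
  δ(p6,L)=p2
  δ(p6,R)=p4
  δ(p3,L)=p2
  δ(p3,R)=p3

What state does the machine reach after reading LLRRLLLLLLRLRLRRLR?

start at p4
read 'L': p4 → p2
read 'L': p2 → p0
read 'R': p0 → p6
read 'R': p6 → p4
read 'L': p4 → p2
read 'L': p2 → p0
read 'L': p0 → p0
read 'L': p0 → p0
read 'L': p0 → p0
read 'L': p0 → p0
read 'R': p0 → p6
read 'L': p6 → p2
read 'R': p2 → p5
read 'L': p5 → p5
read 'R': p5 → p5
read 'R': p5 → p5
read 'L': p5 → p5
read 'R': p5 → p5

p5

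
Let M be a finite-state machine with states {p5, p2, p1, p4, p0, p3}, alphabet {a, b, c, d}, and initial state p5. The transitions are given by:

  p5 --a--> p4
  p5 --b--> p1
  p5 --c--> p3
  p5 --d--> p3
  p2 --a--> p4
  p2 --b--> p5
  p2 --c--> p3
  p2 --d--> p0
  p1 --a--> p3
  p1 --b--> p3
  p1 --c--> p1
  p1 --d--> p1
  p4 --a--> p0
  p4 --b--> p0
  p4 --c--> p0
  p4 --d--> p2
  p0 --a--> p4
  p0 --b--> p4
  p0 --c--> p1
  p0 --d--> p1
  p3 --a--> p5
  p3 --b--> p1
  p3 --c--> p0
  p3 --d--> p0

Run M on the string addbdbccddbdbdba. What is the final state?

Trace: p5 -a-> p4 -d-> p2 -d-> p0 -b-> p4 -d-> p2 -b-> p5 -c-> p3 -c-> p0 -d-> p1 -d-> p1 -b-> p3 -d-> p0 -b-> p4 -d-> p2 -b-> p5 -a-> p4

p4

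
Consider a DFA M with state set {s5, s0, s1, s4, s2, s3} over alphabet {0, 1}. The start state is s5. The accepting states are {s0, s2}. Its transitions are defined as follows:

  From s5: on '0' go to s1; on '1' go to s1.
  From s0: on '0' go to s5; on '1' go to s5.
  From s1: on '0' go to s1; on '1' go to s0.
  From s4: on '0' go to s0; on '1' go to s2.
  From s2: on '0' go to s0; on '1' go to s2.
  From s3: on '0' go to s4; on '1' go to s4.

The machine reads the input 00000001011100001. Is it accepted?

Trace: s5 -0-> s1 -0-> s1 -0-> s1 -0-> s1 -0-> s1 -0-> s1 -0-> s1 -1-> s0 -0-> s5 -1-> s1 -1-> s0 -1-> s5 -0-> s1 -0-> s1 -0-> s1 -0-> s1 -1-> s0
End state s0 is accepting.

Yes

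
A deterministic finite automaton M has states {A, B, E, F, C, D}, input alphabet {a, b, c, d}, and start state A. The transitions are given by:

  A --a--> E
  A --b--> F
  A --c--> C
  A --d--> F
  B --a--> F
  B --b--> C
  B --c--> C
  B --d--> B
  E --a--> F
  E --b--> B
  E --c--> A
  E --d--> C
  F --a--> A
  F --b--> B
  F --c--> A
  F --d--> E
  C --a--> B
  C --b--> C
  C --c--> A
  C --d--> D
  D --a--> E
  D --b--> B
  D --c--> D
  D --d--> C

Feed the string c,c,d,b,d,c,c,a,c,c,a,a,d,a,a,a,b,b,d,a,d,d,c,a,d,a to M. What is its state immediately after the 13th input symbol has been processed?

E

A → C → A → F → B → B → C → A → E → A → C → B → F → E
After 13 symbols: E.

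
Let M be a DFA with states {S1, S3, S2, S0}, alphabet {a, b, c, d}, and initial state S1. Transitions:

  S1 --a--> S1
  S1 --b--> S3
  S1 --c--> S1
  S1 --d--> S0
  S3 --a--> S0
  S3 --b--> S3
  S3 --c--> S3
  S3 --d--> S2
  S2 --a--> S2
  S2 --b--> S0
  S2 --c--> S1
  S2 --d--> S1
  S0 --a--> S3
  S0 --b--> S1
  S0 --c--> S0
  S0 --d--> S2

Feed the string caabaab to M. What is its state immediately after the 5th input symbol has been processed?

S0

S1 → S1 → S1 → S1 → S3 → S0
After 5 symbols: S0.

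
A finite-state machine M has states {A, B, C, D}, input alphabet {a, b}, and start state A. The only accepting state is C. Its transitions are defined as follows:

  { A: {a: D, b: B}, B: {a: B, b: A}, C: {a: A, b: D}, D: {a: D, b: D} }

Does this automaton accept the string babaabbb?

No

Trace: A -b-> B -a-> B -b-> A -a-> D -a-> D -b-> D -b-> D -b-> D
End state D is not accepting.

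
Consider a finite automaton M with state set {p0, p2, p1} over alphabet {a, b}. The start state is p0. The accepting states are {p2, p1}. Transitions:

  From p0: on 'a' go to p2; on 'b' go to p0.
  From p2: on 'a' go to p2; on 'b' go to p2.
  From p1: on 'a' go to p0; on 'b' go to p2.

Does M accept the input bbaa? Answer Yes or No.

p0 → p0 → p0 → p2 → p2
End state p2 is accepting.

Yes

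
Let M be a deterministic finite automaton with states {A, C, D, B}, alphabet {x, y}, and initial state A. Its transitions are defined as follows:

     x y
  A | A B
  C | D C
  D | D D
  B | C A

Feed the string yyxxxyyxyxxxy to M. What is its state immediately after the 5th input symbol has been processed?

A

start at A
read 'y': A → B
read 'y': B → A
read 'x': A → A
read 'x': A → A
read 'x': A → A
After 5 symbols: A.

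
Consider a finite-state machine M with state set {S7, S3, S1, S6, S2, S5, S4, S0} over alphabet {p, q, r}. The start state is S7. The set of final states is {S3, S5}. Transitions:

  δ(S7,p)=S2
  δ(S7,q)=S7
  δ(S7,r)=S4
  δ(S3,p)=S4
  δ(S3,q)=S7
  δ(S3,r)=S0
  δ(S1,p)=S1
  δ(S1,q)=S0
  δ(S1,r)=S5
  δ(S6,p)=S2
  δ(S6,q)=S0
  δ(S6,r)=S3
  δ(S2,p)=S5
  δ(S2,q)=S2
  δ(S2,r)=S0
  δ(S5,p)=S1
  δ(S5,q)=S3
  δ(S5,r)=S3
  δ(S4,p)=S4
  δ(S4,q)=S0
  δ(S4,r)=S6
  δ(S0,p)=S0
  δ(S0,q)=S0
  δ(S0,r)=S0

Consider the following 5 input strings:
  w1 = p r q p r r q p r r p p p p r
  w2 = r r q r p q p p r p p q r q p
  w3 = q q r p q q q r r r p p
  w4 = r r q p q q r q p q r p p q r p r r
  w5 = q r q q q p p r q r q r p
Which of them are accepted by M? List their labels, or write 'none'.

none

w1: S7 → S2 → S0 → S0 → S0 → S0 → S0 → S0 → S0 → S0 → S0 → S0 → S0 → S0 → S0 → S0  → end S0, rejected
w2: S7 → S4 → S6 → S0 → S0 → S0 → S0 → S0 → S0 → S0 → S0 → S0 → S0 → S0 → S0 → S0  → end S0, rejected
w3: S7 → S7 → S7 → S4 → S4 → S0 → S0 → S0 → S0 → S0 → S0 → S0 → S0  → end S0, rejected
w4: S7 → S4 → S6 → S0 → S0 → S0 → S0 → S0 → S0 → S0 → S0 → S0 → S0 → S0 → S0 → S0 → S0 → S0 → S0  → end S0, rejected
w5: S7 → S7 → S4 → S0 → S0 → S0 → S0 → S0 → S0 → S0 → S0 → S0 → S0 → S0  → end S0, rejected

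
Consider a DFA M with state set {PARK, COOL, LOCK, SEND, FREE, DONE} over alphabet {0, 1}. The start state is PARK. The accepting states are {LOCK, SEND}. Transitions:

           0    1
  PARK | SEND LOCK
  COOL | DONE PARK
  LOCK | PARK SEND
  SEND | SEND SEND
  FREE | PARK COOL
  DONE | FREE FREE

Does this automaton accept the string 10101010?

start at PARK
read '1': PARK → LOCK
read '0': LOCK → PARK
read '1': PARK → LOCK
read '0': LOCK → PARK
read '1': PARK → LOCK
read '0': LOCK → PARK
read '1': PARK → LOCK
read '0': LOCK → PARK
End state PARK is not accepting.

No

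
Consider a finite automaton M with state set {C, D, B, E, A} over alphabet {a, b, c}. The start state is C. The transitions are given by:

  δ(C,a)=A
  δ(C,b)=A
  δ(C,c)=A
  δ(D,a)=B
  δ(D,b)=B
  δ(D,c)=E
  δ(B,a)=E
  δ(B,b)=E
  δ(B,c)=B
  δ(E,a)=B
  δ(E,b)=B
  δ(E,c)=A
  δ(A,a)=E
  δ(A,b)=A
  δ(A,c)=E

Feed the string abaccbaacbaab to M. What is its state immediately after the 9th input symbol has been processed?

B

C → A → A → E → A → E → B → E → B → B
After 9 symbols: B.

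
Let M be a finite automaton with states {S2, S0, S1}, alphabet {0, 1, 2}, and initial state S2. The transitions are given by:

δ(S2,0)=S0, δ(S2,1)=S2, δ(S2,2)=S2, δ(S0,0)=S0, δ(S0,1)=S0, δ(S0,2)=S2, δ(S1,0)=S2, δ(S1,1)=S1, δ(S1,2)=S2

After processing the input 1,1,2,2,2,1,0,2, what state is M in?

S2

S2 → S2 → S2 → S2 → S2 → S2 → S2 → S0 → S2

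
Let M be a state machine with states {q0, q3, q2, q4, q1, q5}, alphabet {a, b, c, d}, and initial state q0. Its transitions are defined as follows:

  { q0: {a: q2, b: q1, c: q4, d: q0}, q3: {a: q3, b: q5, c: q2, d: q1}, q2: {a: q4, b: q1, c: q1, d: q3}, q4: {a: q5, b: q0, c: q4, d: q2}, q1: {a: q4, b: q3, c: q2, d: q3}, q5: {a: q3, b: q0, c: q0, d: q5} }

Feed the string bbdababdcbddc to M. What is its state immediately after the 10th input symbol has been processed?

start at q0
read 'b': q0 → q1
read 'b': q1 → q3
read 'd': q3 → q1
read 'a': q1 → q4
read 'b': q4 → q0
read 'a': q0 → q2
read 'b': q2 → q1
read 'd': q1 → q3
read 'c': q3 → q2
read 'b': q2 → q1
After 10 symbols: q1.

q1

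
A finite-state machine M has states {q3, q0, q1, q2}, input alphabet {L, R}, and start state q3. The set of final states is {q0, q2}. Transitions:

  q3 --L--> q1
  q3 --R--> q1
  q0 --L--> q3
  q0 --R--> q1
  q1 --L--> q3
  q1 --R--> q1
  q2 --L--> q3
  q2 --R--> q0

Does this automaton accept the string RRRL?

No

Trace: q3 -R-> q1 -R-> q1 -R-> q1 -L-> q3
End state q3 is not accepting.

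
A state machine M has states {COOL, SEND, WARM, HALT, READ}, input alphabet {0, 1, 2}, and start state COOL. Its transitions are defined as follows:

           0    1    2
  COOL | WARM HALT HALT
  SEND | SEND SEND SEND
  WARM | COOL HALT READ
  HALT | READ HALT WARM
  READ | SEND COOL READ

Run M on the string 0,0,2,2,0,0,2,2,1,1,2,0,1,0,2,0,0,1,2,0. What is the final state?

SEND

COOL → WARM → COOL → HALT → WARM → COOL → WARM → READ → READ → COOL → HALT → WARM → COOL → HALT → READ → READ → SEND → SEND → SEND → SEND → SEND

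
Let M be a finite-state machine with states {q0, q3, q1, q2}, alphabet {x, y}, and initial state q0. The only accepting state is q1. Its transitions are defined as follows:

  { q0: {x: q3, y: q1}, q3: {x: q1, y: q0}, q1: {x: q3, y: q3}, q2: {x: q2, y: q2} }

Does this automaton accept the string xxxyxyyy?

No

q0 → q3 → q1 → q3 → q0 → q3 → q0 → q1 → q3
End state q3 is not accepting.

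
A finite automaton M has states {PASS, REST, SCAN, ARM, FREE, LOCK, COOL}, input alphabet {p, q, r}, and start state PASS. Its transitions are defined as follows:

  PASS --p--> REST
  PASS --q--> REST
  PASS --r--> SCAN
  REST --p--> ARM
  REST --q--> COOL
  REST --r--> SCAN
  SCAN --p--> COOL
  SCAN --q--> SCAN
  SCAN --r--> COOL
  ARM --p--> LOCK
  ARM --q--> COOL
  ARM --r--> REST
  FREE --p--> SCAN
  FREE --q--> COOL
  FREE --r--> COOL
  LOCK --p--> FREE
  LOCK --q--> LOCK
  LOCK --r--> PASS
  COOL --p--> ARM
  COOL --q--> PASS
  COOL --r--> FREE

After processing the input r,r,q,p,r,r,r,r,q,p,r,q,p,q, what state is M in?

Trace: PASS -r-> SCAN -r-> COOL -q-> PASS -p-> REST -r-> SCAN -r-> COOL -r-> FREE -r-> COOL -q-> PASS -p-> REST -r-> SCAN -q-> SCAN -p-> COOL -q-> PASS

PASS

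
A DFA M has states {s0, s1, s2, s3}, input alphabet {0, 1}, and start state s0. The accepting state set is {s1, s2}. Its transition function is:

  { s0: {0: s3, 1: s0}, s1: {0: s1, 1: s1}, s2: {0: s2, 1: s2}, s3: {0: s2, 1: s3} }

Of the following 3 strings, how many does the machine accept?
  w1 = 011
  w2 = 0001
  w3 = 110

w1: Trace: s0 -0-> s3 -1-> s3 -1-> s3  → end s3, rejected
w2: Trace: s0 -0-> s3 -0-> s2 -0-> s2 -1-> s2  → end s2, accepted
w3: Trace: s0 -1-> s0 -1-> s0 -0-> s3  → end s3, rejected

1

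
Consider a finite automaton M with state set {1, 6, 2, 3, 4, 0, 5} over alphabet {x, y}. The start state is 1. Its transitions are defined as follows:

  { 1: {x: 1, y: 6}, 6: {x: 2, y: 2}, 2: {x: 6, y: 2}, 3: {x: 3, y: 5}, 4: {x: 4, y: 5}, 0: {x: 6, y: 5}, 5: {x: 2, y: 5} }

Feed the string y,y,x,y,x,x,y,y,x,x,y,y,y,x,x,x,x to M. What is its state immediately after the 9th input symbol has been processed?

1 → 6 → 2 → 6 → 2 → 6 → 2 → 2 → 2 → 6
After 9 symbols: 6.

6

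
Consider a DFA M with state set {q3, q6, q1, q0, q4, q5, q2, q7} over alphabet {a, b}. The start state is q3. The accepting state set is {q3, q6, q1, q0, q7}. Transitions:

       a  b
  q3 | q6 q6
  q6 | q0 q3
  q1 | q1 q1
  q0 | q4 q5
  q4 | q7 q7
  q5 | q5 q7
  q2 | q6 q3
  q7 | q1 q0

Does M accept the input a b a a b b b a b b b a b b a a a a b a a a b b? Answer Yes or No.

Trace: q3 -a-> q6 -b-> q3 -a-> q6 -a-> q0 -b-> q5 -b-> q7 -b-> q0 -a-> q4 -b-> q7 -b-> q0 -b-> q5 -a-> q5 -b-> q7 -b-> q0 -a-> q4 -a-> q7 -a-> q1 -a-> q1 -b-> q1 -a-> q1 -a-> q1 -a-> q1 -b-> q1 -b-> q1
End state q1 is accepting.

Yes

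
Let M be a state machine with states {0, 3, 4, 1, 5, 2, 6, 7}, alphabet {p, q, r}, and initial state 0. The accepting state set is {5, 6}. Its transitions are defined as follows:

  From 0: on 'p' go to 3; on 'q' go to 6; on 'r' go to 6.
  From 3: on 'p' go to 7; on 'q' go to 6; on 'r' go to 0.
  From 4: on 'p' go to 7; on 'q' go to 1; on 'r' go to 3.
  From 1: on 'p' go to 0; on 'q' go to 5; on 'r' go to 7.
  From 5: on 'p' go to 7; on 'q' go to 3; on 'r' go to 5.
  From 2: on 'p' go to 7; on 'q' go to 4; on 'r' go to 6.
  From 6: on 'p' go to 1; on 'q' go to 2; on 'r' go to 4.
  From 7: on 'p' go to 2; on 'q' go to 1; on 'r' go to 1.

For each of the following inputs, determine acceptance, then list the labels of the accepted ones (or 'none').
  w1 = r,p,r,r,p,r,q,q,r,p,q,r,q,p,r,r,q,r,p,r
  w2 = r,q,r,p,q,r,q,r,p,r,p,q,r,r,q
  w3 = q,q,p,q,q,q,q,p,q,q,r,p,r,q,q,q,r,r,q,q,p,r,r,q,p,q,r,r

w1, w2

w1: 0 → 6 → 1 → 7 → 1 → 0 → 6 → 2 → 4 → 3 → 7 → 1 → 7 → 1 → 0 → 6 → 4 → 1 → 7 → 2 → 6  → end 6, accepted
w2: 0 → 6 → 2 → 6 → 1 → 5 → 5 → 3 → 0 → 3 → 0 → 3 → 6 → 4 → 3 → 6  → end 6, accepted
w3: 0 → 6 → 2 → 7 → 1 → 5 → 3 → 6 → 1 → 5 → 3 → 0 → 3 → 0 → 6 → 2 → 4 → 3 → 0 → 6 → 2 → 7 → 1 → 7 → 1 → 0 → 6 → 4 → 3  → end 3, rejected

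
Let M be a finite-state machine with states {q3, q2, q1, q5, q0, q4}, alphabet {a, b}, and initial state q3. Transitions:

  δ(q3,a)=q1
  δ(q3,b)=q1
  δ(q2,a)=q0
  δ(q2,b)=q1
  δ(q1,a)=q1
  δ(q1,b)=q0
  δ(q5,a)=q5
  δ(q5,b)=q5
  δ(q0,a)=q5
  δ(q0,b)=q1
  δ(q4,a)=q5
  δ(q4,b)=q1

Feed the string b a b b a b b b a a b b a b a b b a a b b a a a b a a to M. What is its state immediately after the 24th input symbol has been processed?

q5

q3 → q1 → q1 → q0 → q1 → q1 → q0 → q1 → q0 → q5 → q5 → q5 → q5 → q5 → q5 → q5 → q5 → q5 → q5 → q5 → q5 → q5 → q5 → q5 → q5
After 24 symbols: q5.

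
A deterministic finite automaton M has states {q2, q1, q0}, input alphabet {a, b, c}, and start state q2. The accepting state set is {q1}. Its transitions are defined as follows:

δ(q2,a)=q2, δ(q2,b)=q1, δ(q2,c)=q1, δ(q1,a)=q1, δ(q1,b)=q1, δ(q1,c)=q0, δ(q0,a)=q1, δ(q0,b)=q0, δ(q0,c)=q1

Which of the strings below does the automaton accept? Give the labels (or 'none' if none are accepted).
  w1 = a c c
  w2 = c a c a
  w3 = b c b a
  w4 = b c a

w1: Trace: q2 -a-> q2 -c-> q1 -c-> q0  → end q0, rejected
w2: Trace: q2 -c-> q1 -a-> q1 -c-> q0 -a-> q1  → end q1, accepted
w3: Trace: q2 -b-> q1 -c-> q0 -b-> q0 -a-> q1  → end q1, accepted
w4: Trace: q2 -b-> q1 -c-> q0 -a-> q1  → end q1, accepted

w2, w3, w4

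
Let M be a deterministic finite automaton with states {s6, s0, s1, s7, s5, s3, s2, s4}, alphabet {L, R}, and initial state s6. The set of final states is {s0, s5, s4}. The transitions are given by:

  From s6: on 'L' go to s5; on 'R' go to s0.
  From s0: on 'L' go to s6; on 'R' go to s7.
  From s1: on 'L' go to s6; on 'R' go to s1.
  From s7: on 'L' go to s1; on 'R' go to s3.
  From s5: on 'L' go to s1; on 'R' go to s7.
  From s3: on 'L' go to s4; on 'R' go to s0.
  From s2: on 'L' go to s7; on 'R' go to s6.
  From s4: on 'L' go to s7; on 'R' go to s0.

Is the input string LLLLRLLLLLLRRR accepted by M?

Trace: s6 -L-> s5 -L-> s1 -L-> s6 -L-> s5 -R-> s7 -L-> s1 -L-> s6 -L-> s5 -L-> s1 -L-> s6 -L-> s5 -R-> s7 -R-> s3 -R-> s0
End state s0 is accepting.

Yes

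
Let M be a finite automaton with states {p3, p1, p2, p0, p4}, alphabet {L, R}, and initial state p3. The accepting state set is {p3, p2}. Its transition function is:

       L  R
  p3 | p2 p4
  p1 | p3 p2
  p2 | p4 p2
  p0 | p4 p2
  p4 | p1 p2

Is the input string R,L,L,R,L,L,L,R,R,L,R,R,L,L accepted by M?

start at p3
read 'R': p3 → p4
read 'L': p4 → p1
read 'L': p1 → p3
read 'R': p3 → p4
read 'L': p4 → p1
read 'L': p1 → p3
read 'L': p3 → p2
read 'R': p2 → p2
read 'R': p2 → p2
read 'L': p2 → p4
read 'R': p4 → p2
read 'R': p2 → p2
read 'L': p2 → p4
read 'L': p4 → p1
End state p1 is not accepting.

No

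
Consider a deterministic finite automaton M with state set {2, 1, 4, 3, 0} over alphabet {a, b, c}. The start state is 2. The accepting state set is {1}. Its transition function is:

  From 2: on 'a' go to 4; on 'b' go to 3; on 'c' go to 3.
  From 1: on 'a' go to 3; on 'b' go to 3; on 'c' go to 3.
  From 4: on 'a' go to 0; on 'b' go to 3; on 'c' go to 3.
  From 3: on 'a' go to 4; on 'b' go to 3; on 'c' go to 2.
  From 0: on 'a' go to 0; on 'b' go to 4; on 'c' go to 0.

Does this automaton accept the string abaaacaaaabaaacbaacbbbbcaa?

No

2 → 4 → 3 → 4 → 0 → 0 → 0 → 0 → 0 → 0 → 0 → 4 → 0 → 0 → 0 → 0 → 4 → 0 → 0 → 0 → 4 → 3 → 3 → 3 → 2 → 4 → 0
End state 0 is not accepting.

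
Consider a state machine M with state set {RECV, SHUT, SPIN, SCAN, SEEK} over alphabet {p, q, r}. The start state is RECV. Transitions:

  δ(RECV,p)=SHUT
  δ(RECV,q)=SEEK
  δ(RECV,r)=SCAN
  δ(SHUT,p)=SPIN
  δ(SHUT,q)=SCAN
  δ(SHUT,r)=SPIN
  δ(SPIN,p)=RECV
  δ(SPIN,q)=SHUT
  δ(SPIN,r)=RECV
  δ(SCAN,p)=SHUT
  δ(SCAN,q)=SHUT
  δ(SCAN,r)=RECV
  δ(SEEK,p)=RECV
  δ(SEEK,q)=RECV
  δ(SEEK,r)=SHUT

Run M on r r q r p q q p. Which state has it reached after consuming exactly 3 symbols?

SEEK

Trace: RECV -r-> SCAN -r-> RECV -q-> SEEK
After 3 symbols: SEEK.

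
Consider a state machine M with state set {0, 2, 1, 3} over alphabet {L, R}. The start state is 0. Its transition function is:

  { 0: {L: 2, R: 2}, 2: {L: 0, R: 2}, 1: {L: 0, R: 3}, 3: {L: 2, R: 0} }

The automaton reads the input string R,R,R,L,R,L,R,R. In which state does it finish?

2

0 → 2 → 2 → 2 → 0 → 2 → 0 → 2 → 2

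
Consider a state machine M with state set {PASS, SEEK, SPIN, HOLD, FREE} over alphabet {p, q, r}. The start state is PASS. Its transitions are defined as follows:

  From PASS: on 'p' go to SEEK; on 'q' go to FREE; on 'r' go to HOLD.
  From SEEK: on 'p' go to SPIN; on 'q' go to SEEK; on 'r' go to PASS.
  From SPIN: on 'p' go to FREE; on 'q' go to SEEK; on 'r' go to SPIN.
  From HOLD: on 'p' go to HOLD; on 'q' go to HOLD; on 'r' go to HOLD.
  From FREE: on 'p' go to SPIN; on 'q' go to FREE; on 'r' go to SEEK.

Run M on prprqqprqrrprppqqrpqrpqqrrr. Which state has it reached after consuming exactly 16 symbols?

HOLD

Trace: PASS -p-> SEEK -r-> PASS -p-> SEEK -r-> PASS -q-> FREE -q-> FREE -p-> SPIN -r-> SPIN -q-> SEEK -r-> PASS -r-> HOLD -p-> HOLD -r-> HOLD -p-> HOLD -p-> HOLD -q-> HOLD
After 16 symbols: HOLD.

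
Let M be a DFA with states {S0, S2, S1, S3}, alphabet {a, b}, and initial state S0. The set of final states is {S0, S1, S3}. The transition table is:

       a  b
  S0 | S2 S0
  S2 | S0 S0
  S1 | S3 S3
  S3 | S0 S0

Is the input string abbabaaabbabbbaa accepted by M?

start at S0
read 'a': S0 → S2
read 'b': S2 → S0
read 'b': S0 → S0
read 'a': S0 → S2
read 'b': S2 → S0
read 'a': S0 → S2
read 'a': S2 → S0
read 'a': S0 → S2
read 'b': S2 → S0
read 'b': S0 → S0
read 'a': S0 → S2
read 'b': S2 → S0
read 'b': S0 → S0
read 'b': S0 → S0
read 'a': S0 → S2
read 'a': S2 → S0
End state S0 is accepting.

Yes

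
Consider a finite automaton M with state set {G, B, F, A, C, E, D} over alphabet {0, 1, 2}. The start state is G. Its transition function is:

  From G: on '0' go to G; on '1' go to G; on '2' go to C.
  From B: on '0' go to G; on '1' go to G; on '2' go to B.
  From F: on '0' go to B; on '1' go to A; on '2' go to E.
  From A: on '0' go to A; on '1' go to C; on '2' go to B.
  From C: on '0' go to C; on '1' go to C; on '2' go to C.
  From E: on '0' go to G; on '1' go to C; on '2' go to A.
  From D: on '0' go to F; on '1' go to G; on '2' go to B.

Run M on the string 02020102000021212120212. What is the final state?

Trace: G -0-> G -2-> C -0-> C -2-> C -0-> C -1-> C -0-> C -2-> C -0-> C -0-> C -0-> C -0-> C -2-> C -1-> C -2-> C -1-> C -2-> C -1-> C -2-> C -0-> C -2-> C -1-> C -2-> C

C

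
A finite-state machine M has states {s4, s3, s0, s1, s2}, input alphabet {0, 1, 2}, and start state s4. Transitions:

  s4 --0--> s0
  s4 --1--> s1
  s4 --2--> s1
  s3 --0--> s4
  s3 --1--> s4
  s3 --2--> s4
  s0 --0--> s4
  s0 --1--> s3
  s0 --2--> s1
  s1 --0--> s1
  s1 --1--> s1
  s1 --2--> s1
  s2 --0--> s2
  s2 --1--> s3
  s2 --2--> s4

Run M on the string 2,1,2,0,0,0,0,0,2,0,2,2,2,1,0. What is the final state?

Trace: s4 -2-> s1 -1-> s1 -2-> s1 -0-> s1 -0-> s1 -0-> s1 -0-> s1 -0-> s1 -2-> s1 -0-> s1 -2-> s1 -2-> s1 -2-> s1 -1-> s1 -0-> s1

s1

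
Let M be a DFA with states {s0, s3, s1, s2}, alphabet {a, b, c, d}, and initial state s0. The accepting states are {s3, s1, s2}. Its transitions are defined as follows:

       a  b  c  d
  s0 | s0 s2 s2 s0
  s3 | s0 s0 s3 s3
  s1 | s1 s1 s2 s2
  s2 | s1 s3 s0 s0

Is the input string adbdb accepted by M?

Yes

Trace: s0 -a-> s0 -d-> s0 -b-> s2 -d-> s0 -b-> s2
End state s2 is accepting.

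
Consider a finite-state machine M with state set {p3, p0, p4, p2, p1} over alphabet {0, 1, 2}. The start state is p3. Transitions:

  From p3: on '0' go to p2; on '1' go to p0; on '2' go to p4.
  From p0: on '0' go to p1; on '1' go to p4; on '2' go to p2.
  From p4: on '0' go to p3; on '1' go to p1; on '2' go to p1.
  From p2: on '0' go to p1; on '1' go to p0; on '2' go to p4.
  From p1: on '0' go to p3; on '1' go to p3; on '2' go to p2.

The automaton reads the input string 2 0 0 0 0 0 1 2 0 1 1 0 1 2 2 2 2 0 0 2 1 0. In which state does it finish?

p3

p3 → p4 → p3 → p2 → p1 → p3 → p2 → p0 → p2 → p1 → p3 → p0 → p1 → p3 → p4 → p1 → p2 → p4 → p3 → p2 → p4 → p1 → p3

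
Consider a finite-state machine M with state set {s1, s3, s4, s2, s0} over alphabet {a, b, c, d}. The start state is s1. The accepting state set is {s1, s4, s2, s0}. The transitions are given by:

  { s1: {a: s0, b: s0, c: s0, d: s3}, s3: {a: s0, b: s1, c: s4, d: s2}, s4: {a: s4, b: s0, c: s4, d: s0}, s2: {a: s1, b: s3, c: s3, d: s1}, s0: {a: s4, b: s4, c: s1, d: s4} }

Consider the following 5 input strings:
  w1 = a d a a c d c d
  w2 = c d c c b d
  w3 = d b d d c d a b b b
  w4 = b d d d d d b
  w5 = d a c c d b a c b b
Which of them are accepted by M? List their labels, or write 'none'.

w1: s1 → s0 → s4 → s4 → s4 → s4 → s0 → s1 → s3  → end s3, rejected
w2: s1 → s0 → s4 → s4 → s4 → s0 → s4  → end s4, accepted
w3: s1 → s3 → s1 → s3 → s2 → s3 → s2 → s1 → s0 → s4 → s0  → end s0, accepted
w4: s1 → s0 → s4 → s0 → s4 → s0 → s4 → s0  → end s0, accepted
w5: s1 → s3 → s0 → s1 → s0 → s4 → s0 → s4 → s4 → s0 → s4  → end s4, accepted

w2, w3, w4, w5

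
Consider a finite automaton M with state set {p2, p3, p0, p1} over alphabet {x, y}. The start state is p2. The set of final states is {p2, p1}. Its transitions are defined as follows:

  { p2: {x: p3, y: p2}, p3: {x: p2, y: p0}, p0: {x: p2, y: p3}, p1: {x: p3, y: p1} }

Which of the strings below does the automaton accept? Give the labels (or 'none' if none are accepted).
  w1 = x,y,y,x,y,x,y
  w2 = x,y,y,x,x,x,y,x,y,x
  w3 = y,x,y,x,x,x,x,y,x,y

w2, w3

w1:
  start at p2
  read 'x': p2 → p3
  read 'y': p3 → p0
  read 'y': p0 → p3
  read 'x': p3 → p2
  read 'y': p2 → p2
  read 'x': p2 → p3
  read 'y': p3 → p0
  end p0, rejected
w2:
  start at p2
  read 'x': p2 → p3
  read 'y': p3 → p0
  read 'y': p0 → p3
  read 'x': p3 → p2
  read 'x': p2 → p3
  read 'x': p3 → p2
  read 'y': p2 → p2
  read 'x': p2 → p3
  read 'y': p3 → p0
  read 'x': p0 → p2
  end p2, accepted
w3:
  start at p2
  read 'y': p2 → p2
  read 'x': p2 → p3
  read 'y': p3 → p0
  read 'x': p0 → p2
  read 'x': p2 → p3
  read 'x': p3 → p2
  read 'x': p2 → p3
  read 'y': p3 → p0
  read 'x': p0 → p2
  read 'y': p2 → p2
  end p2, accepted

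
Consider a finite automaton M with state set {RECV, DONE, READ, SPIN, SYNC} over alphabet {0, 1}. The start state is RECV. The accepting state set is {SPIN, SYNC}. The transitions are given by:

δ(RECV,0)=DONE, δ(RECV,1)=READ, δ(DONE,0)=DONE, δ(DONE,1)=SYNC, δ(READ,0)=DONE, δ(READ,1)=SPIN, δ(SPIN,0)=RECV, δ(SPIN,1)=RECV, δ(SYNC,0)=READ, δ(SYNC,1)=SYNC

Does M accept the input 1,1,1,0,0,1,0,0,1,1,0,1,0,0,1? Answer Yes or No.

Trace: RECV -1-> READ -1-> SPIN -1-> RECV -0-> DONE -0-> DONE -1-> SYNC -0-> READ -0-> DONE -1-> SYNC -1-> SYNC -0-> READ -1-> SPIN -0-> RECV -0-> DONE -1-> SYNC
End state SYNC is accepting.

Yes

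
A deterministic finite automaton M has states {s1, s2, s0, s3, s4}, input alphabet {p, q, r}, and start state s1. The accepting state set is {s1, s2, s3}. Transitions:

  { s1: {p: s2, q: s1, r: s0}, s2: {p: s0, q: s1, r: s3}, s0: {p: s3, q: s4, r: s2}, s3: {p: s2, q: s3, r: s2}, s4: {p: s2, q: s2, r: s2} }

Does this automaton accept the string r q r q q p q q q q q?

Trace: s1 -r-> s0 -q-> s4 -r-> s2 -q-> s1 -q-> s1 -p-> s2 -q-> s1 -q-> s1 -q-> s1 -q-> s1 -q-> s1
End state s1 is accepting.

Yes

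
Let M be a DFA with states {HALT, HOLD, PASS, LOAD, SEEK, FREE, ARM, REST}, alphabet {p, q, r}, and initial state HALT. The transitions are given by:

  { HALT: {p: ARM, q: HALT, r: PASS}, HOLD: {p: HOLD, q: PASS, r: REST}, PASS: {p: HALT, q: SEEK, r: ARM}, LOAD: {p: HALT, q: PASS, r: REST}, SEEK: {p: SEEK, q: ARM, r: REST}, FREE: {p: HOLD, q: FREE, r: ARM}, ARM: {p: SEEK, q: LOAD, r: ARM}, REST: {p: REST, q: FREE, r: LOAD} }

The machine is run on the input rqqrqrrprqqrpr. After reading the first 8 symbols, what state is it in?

HALT

Trace: HALT -r-> PASS -q-> SEEK -q-> ARM -r-> ARM -q-> LOAD -r-> REST -r-> LOAD -p-> HALT
After 8 symbols: HALT.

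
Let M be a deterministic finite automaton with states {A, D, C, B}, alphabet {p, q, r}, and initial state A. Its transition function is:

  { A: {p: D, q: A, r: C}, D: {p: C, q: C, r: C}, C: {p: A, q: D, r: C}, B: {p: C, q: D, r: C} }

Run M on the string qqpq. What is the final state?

start at A
read 'q': A → A
read 'q': A → A
read 'p': A → D
read 'q': D → C

C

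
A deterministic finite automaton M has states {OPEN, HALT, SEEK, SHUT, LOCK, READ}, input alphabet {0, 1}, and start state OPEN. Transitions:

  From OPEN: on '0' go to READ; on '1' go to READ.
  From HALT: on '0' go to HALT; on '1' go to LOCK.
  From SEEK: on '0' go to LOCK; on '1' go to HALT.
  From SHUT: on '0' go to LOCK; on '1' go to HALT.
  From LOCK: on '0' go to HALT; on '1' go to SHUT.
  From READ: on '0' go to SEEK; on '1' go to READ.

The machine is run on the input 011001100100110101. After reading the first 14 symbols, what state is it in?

Trace: OPEN -0-> READ -1-> READ -1-> READ -0-> SEEK -0-> LOCK -1-> SHUT -1-> HALT -0-> HALT -0-> HALT -1-> LOCK -0-> HALT -0-> HALT -1-> LOCK -1-> SHUT
After 14 symbols: SHUT.

SHUT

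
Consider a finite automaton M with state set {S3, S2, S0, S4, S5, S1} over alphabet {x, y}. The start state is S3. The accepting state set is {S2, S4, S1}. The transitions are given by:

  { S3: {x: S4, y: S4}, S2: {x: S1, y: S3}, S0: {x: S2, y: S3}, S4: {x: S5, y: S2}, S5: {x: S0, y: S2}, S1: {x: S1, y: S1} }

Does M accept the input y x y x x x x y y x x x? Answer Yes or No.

start at S3
read 'y': S3 → S4
read 'x': S4 → S5
read 'y': S5 → S2
read 'x': S2 → S1
read 'x': S1 → S1
read 'x': S1 → S1
read 'x': S1 → S1
read 'y': S1 → S1
read 'y': S1 → S1
read 'x': S1 → S1
read 'x': S1 → S1
read 'x': S1 → S1
End state S1 is accepting.

Yes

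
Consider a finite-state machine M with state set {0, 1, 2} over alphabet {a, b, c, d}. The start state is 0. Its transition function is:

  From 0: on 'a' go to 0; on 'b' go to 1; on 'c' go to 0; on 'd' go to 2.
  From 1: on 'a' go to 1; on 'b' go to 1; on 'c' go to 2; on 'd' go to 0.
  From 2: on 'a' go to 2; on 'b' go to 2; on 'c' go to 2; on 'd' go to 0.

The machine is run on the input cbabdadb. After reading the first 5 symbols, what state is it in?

0

Trace: 0 -c-> 0 -b-> 1 -a-> 1 -b-> 1 -d-> 0
After 5 symbols: 0.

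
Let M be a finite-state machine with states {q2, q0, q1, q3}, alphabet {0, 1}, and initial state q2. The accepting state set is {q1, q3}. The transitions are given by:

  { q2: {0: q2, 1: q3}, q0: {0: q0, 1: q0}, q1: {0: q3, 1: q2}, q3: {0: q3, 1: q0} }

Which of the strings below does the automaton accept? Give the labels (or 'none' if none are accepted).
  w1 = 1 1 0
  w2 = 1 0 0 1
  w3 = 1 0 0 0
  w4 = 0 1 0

w3, w4

w1:
  start at q2
  read '1': q2 → q3
  read '1': q3 → q0
  read '0': q0 → q0
  end q0, rejected
w2:
  start at q2
  read '1': q2 → q3
  read '0': q3 → q3
  read '0': q3 → q3
  read '1': q3 → q0
  end q0, rejected
w3:
  start at q2
  read '1': q2 → q3
  read '0': q3 → q3
  read '0': q3 → q3
  read '0': q3 → q3
  end q3, accepted
w4:
  start at q2
  read '0': q2 → q2
  read '1': q2 → q3
  read '0': q3 → q3
  end q3, accepted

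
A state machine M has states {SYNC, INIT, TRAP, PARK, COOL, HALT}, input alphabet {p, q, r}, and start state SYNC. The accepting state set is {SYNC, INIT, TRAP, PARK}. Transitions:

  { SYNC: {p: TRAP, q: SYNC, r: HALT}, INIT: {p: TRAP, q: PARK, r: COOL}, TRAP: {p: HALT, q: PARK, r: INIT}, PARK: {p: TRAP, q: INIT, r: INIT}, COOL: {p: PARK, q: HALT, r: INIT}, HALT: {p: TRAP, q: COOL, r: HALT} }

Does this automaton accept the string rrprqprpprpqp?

Yes

Trace: SYNC -r-> HALT -r-> HALT -p-> TRAP -r-> INIT -q-> PARK -p-> TRAP -r-> INIT -p-> TRAP -p-> HALT -r-> HALT -p-> TRAP -q-> PARK -p-> TRAP
End state TRAP is accepting.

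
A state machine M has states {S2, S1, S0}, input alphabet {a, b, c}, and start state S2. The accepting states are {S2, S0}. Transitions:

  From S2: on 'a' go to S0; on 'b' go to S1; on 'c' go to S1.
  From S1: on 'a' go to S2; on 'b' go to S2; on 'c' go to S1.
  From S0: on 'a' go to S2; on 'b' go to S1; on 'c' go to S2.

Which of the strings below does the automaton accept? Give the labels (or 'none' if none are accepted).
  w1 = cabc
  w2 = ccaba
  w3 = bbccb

w1:
  start at S2
  read 'c': S2 → S1
  read 'a': S1 → S2
  read 'b': S2 → S1
  read 'c': S1 → S1
  end S1, rejected
w2:
  start at S2
  read 'c': S2 → S1
  read 'c': S1 → S1
  read 'a': S1 → S2
  read 'b': S2 → S1
  read 'a': S1 → S2
  end S2, accepted
w3:
  start at S2
  read 'b': S2 → S1
  read 'b': S1 → S2
  read 'c': S2 → S1
  read 'c': S1 → S1
  read 'b': S1 → S2
  end S2, accepted

w2, w3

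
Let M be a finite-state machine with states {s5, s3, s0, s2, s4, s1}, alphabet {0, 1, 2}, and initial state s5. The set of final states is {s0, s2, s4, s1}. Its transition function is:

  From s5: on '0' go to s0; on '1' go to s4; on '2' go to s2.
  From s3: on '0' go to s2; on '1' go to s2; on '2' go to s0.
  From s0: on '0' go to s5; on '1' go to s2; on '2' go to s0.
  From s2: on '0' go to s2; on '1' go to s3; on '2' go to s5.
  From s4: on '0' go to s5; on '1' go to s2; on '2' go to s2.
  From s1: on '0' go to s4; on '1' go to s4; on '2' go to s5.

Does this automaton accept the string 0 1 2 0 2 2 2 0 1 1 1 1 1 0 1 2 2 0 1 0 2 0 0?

Yes

Trace: s5 -0-> s0 -1-> s2 -2-> s5 -0-> s0 -2-> s0 -2-> s0 -2-> s0 -0-> s5 -1-> s4 -1-> s2 -1-> s3 -1-> s2 -1-> s3 -0-> s2 -1-> s3 -2-> s0 -2-> s0 -0-> s5 -1-> s4 -0-> s5 -2-> s2 -0-> s2 -0-> s2
End state s2 is accepting.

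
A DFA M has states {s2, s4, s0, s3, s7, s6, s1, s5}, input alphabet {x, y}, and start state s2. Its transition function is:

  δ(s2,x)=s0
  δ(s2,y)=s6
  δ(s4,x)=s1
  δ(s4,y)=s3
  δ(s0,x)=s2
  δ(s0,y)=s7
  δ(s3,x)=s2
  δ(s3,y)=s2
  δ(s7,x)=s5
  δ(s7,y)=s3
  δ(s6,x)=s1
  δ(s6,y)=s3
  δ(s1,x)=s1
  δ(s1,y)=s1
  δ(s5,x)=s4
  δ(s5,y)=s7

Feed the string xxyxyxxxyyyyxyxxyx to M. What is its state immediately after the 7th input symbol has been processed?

s1

s2 → s0 → s2 → s6 → s1 → s1 → s1 → s1
After 7 symbols: s1.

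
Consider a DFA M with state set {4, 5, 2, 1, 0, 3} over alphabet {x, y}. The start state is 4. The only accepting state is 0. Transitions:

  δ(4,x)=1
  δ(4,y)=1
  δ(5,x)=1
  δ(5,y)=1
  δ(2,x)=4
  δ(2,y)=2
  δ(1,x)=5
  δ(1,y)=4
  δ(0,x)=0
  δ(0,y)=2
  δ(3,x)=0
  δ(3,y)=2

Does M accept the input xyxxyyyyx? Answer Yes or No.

No

Trace: 4 -x-> 1 -y-> 4 -x-> 1 -x-> 5 -y-> 1 -y-> 4 -y-> 1 -y-> 4 -x-> 1
End state 1 is not accepting.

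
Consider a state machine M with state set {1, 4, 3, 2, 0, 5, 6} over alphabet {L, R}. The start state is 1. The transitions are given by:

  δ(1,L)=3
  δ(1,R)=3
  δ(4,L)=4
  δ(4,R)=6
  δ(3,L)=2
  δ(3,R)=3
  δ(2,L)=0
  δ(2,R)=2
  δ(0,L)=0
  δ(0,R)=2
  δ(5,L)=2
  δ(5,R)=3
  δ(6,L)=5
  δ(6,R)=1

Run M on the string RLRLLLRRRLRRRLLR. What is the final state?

1 → 3 → 2 → 2 → 0 → 0 → 0 → 2 → 2 → 2 → 0 → 2 → 2 → 2 → 0 → 0 → 2

2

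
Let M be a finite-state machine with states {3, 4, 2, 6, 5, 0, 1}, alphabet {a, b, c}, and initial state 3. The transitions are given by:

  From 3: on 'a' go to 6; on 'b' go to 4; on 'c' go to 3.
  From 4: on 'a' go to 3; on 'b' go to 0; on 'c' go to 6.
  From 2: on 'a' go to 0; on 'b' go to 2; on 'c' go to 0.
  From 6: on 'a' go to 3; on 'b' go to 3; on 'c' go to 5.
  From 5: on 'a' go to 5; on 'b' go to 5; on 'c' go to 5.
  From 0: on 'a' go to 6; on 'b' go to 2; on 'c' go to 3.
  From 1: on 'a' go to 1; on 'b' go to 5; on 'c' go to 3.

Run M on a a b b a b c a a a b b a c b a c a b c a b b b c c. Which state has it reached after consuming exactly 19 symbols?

start at 3
read 'a': 3 → 6
read 'a': 6 → 3
read 'b': 3 → 4
read 'b': 4 → 0
read 'a': 0 → 6
read 'b': 6 → 3
read 'c': 3 → 3
read 'a': 3 → 6
read 'a': 6 → 3
read 'a': 3 → 6
read 'b': 6 → 3
read 'b': 3 → 4
read 'a': 4 → 3
read 'c': 3 → 3
read 'b': 3 → 4
read 'a': 4 → 3
read 'c': 3 → 3
read 'a': 3 → 6
read 'b': 6 → 3
After 19 symbols: 3.

3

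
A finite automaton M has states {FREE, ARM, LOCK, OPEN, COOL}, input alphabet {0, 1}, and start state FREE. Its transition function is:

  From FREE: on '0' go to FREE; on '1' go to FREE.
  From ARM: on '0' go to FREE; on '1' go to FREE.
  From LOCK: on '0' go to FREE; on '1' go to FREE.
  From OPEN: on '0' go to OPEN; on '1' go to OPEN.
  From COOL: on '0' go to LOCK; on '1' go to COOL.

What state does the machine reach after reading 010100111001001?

Trace: FREE -0-> FREE -1-> FREE -0-> FREE -1-> FREE -0-> FREE -0-> FREE -1-> FREE -1-> FREE -1-> FREE -0-> FREE -0-> FREE -1-> FREE -0-> FREE -0-> FREE -1-> FREE

FREE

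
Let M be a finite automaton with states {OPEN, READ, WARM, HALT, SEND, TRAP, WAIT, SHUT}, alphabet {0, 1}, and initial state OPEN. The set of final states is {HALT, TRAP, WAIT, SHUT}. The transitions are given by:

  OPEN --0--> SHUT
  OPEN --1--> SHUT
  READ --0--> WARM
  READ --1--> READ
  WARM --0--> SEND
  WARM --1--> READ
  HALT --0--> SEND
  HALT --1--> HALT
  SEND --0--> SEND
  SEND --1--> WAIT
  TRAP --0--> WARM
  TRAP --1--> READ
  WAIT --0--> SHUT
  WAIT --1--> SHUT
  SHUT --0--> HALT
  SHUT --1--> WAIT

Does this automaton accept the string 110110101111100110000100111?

Yes

start at OPEN
read '1': OPEN → SHUT
read '1': SHUT → WAIT
read '0': WAIT → SHUT
read '1': SHUT → WAIT
read '1': WAIT → SHUT
read '0': SHUT → HALT
read '1': HALT → HALT
read '0': HALT → SEND
read '1': SEND → WAIT
read '1': WAIT → SHUT
read '1': SHUT → WAIT
read '1': WAIT → SHUT
read '1': SHUT → WAIT
read '0': WAIT → SHUT
read '0': SHUT → HALT
read '1': HALT → HALT
read '1': HALT → HALT
read '0': HALT → SEND
read '0': SEND → SEND
read '0': SEND → SEND
read '0': SEND → SEND
read '1': SEND → WAIT
read '0': WAIT → SHUT
read '0': SHUT → HALT
read '1': HALT → HALT
read '1': HALT → HALT
read '1': HALT → HALT
End state HALT is accepting.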